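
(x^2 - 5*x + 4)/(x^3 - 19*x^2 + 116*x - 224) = (x - 1)/(x^2 - 15*x + 56)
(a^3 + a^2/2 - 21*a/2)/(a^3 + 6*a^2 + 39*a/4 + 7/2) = 2*a*(a - 3)/(2*a^2 + 5*a + 2)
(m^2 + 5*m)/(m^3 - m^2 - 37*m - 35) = m/(m^2 - 6*m - 7)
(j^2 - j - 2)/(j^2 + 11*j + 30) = (j^2 - j - 2)/(j^2 + 11*j + 30)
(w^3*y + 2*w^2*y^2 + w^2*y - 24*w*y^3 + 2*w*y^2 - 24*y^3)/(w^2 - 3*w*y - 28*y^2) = y*(-w^3 - 2*w^2*y - w^2 + 24*w*y^2 - 2*w*y + 24*y^2)/(-w^2 + 3*w*y + 28*y^2)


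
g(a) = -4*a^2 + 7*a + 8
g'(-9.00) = 79.00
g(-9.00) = -379.00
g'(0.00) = 7.00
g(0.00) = 8.00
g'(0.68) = 1.56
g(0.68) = 10.91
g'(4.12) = -25.96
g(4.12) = -31.06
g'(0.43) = 3.56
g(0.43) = 10.27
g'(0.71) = 1.32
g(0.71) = 10.95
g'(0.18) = 5.56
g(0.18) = 9.13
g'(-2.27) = 25.16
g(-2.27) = -28.50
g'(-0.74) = 12.92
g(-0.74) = 0.63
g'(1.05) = -1.40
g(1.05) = 10.94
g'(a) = 7 - 8*a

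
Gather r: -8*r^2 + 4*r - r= -8*r^2 + 3*r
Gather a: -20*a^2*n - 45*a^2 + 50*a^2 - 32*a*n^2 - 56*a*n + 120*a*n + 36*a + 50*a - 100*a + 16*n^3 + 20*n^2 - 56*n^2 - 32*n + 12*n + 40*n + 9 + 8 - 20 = a^2*(5 - 20*n) + a*(-32*n^2 + 64*n - 14) + 16*n^3 - 36*n^2 + 20*n - 3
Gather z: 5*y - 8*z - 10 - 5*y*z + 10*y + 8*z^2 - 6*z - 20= 15*y + 8*z^2 + z*(-5*y - 14) - 30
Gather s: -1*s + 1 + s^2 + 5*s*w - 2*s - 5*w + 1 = s^2 + s*(5*w - 3) - 5*w + 2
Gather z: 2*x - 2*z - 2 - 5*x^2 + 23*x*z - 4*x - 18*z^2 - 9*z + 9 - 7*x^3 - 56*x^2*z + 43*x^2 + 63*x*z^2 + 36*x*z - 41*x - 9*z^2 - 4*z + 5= -7*x^3 + 38*x^2 - 43*x + z^2*(63*x - 27) + z*(-56*x^2 + 59*x - 15) + 12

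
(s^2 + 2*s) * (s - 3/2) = s^3 + s^2/2 - 3*s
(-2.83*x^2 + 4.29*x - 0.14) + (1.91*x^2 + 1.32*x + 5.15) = -0.92*x^2 + 5.61*x + 5.01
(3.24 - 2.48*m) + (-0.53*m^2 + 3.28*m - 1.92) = -0.53*m^2 + 0.8*m + 1.32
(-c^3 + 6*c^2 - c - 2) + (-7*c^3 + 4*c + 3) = -8*c^3 + 6*c^2 + 3*c + 1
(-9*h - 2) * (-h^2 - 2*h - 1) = 9*h^3 + 20*h^2 + 13*h + 2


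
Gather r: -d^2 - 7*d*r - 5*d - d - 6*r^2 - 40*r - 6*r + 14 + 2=-d^2 - 6*d - 6*r^2 + r*(-7*d - 46) + 16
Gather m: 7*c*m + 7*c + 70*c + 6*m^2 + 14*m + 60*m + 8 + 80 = 77*c + 6*m^2 + m*(7*c + 74) + 88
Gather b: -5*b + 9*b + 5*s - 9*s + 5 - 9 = 4*b - 4*s - 4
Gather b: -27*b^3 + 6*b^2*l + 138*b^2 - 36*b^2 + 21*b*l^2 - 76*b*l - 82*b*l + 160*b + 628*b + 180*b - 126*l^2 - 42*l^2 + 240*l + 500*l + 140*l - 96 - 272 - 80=-27*b^3 + b^2*(6*l + 102) + b*(21*l^2 - 158*l + 968) - 168*l^2 + 880*l - 448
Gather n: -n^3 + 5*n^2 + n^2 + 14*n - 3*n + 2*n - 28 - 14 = -n^3 + 6*n^2 + 13*n - 42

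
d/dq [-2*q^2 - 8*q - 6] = -4*q - 8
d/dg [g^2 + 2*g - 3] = 2*g + 2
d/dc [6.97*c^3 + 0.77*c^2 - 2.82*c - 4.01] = 20.91*c^2 + 1.54*c - 2.82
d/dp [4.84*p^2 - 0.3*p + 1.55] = 9.68*p - 0.3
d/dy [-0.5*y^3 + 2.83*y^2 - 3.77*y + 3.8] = -1.5*y^2 + 5.66*y - 3.77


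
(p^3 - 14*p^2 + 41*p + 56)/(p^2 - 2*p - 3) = (p^2 - 15*p + 56)/(p - 3)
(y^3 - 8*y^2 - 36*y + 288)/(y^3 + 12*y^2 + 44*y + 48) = (y^2 - 14*y + 48)/(y^2 + 6*y + 8)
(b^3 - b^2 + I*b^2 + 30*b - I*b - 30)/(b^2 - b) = b + I + 30/b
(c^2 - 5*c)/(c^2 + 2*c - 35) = c/(c + 7)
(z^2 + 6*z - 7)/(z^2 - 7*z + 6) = (z + 7)/(z - 6)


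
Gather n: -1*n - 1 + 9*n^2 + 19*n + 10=9*n^2 + 18*n + 9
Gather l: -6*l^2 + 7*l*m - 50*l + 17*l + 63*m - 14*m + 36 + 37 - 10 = -6*l^2 + l*(7*m - 33) + 49*m + 63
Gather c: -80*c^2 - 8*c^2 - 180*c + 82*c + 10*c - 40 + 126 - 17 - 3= -88*c^2 - 88*c + 66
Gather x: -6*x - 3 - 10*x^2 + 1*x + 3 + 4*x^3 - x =4*x^3 - 10*x^2 - 6*x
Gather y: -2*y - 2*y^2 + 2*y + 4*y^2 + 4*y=2*y^2 + 4*y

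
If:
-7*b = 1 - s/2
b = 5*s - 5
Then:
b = -5/69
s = 68/69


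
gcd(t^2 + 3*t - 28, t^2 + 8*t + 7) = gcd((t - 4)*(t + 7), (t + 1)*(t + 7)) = t + 7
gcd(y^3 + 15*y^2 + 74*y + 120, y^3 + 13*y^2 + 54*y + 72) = y^2 + 10*y + 24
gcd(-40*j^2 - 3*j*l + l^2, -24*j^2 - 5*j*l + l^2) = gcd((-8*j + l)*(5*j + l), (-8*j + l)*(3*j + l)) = 8*j - l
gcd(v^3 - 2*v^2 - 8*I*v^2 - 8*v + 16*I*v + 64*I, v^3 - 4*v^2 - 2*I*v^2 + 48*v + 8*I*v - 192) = v^2 + v*(-4 - 8*I) + 32*I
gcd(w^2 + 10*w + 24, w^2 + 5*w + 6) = 1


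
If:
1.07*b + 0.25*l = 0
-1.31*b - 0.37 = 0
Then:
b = -0.28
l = 1.21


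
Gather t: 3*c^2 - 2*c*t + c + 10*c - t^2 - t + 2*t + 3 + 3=3*c^2 + 11*c - t^2 + t*(1 - 2*c) + 6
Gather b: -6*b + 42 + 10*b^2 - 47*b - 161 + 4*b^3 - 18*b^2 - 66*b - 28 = 4*b^3 - 8*b^2 - 119*b - 147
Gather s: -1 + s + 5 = s + 4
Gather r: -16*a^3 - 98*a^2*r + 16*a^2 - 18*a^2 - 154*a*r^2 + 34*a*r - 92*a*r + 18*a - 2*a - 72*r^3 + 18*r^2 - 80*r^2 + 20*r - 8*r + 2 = -16*a^3 - 2*a^2 + 16*a - 72*r^3 + r^2*(-154*a - 62) + r*(-98*a^2 - 58*a + 12) + 2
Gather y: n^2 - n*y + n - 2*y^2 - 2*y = n^2 + n - 2*y^2 + y*(-n - 2)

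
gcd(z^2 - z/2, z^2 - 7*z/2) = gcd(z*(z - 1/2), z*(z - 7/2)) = z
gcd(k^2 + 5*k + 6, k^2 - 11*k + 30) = 1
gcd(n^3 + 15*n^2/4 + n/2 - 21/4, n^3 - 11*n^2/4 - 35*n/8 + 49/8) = n^2 + 3*n/4 - 7/4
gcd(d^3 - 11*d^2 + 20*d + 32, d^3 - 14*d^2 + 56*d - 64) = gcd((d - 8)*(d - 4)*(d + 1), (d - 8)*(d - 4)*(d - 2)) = d^2 - 12*d + 32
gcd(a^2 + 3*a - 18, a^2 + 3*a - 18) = a^2 + 3*a - 18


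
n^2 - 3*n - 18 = (n - 6)*(n + 3)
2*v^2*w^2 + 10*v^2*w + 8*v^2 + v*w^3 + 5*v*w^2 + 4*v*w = (2*v + w)*(w + 4)*(v*w + v)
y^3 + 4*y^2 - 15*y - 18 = (y - 3)*(y + 1)*(y + 6)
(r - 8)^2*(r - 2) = r^3 - 18*r^2 + 96*r - 128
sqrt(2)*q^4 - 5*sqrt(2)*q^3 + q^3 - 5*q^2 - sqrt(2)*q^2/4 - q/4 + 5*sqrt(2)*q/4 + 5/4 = (q - 5)*(q - 1/2)*(q + 1/2)*(sqrt(2)*q + 1)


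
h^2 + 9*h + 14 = (h + 2)*(h + 7)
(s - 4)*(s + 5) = s^2 + s - 20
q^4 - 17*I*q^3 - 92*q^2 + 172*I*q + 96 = (q - 8*I)*(q - 6*I)*(q - 2*I)*(q - I)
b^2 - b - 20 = (b - 5)*(b + 4)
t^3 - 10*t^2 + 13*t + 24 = (t - 8)*(t - 3)*(t + 1)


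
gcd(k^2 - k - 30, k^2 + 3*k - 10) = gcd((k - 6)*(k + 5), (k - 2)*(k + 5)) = k + 5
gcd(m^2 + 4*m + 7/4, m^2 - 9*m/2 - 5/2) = m + 1/2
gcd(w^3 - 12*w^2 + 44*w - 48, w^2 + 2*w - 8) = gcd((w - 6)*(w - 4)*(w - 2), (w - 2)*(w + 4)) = w - 2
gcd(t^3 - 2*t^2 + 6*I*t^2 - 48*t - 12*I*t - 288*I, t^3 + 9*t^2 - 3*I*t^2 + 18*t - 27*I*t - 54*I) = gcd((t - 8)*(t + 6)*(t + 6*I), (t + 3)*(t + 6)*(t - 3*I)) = t + 6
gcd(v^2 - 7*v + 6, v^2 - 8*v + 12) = v - 6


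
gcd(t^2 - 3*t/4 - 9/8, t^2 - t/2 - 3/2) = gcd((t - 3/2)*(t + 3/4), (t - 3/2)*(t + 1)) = t - 3/2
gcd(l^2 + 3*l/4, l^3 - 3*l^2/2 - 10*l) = l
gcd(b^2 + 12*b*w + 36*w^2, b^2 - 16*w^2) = 1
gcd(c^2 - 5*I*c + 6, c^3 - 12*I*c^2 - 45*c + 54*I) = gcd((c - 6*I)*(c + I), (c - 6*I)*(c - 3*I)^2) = c - 6*I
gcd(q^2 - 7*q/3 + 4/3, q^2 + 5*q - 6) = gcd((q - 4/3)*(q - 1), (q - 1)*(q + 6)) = q - 1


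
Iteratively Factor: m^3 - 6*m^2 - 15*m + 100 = (m - 5)*(m^2 - m - 20) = (m - 5)*(m + 4)*(m - 5)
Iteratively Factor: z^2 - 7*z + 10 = (z - 5)*(z - 2)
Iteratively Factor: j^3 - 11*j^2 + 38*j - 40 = (j - 4)*(j^2 - 7*j + 10) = (j - 5)*(j - 4)*(j - 2)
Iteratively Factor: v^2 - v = (v)*(v - 1)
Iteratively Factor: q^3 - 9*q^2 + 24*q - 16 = (q - 4)*(q^2 - 5*q + 4) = (q - 4)^2*(q - 1)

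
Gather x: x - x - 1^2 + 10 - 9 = 0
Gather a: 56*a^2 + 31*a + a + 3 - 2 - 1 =56*a^2 + 32*a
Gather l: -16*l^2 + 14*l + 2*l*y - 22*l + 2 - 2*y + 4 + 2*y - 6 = -16*l^2 + l*(2*y - 8)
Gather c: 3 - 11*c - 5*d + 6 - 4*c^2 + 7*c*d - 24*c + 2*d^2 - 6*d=-4*c^2 + c*(7*d - 35) + 2*d^2 - 11*d + 9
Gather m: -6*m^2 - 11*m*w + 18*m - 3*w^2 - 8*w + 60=-6*m^2 + m*(18 - 11*w) - 3*w^2 - 8*w + 60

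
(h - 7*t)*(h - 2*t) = h^2 - 9*h*t + 14*t^2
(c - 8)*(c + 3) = c^2 - 5*c - 24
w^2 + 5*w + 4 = (w + 1)*(w + 4)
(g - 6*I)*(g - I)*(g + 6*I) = g^3 - I*g^2 + 36*g - 36*I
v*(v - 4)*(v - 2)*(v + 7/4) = v^4 - 17*v^3/4 - 5*v^2/2 + 14*v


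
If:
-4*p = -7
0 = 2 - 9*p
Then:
No Solution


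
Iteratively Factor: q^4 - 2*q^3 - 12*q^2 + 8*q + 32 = (q - 2)*(q^3 - 12*q - 16) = (q - 2)*(q + 2)*(q^2 - 2*q - 8) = (q - 4)*(q - 2)*(q + 2)*(q + 2)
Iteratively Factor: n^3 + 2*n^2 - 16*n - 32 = (n + 4)*(n^2 - 2*n - 8) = (n - 4)*(n + 4)*(n + 2)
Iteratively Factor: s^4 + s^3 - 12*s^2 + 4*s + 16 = (s + 4)*(s^3 - 3*s^2 + 4) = (s - 2)*(s + 4)*(s^2 - s - 2) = (s - 2)*(s + 1)*(s + 4)*(s - 2)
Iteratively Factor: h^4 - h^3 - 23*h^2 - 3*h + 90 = (h + 3)*(h^3 - 4*h^2 - 11*h + 30) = (h - 2)*(h + 3)*(h^2 - 2*h - 15) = (h - 5)*(h - 2)*(h + 3)*(h + 3)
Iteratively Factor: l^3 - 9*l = (l + 3)*(l^2 - 3*l) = l*(l + 3)*(l - 3)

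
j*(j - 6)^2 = j^3 - 12*j^2 + 36*j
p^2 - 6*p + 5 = (p - 5)*(p - 1)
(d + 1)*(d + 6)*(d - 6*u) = d^3 - 6*d^2*u + 7*d^2 - 42*d*u + 6*d - 36*u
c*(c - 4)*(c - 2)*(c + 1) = c^4 - 5*c^3 + 2*c^2 + 8*c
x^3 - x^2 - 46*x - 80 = (x - 8)*(x + 2)*(x + 5)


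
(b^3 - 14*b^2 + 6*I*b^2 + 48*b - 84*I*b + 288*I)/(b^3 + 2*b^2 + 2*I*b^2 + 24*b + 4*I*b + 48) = (b^2 - 14*b + 48)/(b^2 + b*(2 - 4*I) - 8*I)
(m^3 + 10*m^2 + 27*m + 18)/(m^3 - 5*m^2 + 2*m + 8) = (m^2 + 9*m + 18)/(m^2 - 6*m + 8)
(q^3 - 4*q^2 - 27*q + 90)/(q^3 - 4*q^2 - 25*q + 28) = (q^3 - 4*q^2 - 27*q + 90)/(q^3 - 4*q^2 - 25*q + 28)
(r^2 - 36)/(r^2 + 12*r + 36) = (r - 6)/(r + 6)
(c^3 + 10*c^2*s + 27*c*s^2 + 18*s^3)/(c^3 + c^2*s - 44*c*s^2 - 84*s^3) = (-c^2 - 4*c*s - 3*s^2)/(-c^2 + 5*c*s + 14*s^2)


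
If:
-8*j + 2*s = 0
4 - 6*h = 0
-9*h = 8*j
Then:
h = 2/3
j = -3/4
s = -3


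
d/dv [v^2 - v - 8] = 2*v - 1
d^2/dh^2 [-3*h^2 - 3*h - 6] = -6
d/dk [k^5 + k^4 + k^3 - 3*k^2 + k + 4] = 5*k^4 + 4*k^3 + 3*k^2 - 6*k + 1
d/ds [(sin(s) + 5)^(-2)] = -2*cos(s)/(sin(s) + 5)^3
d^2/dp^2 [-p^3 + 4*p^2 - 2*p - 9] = 8 - 6*p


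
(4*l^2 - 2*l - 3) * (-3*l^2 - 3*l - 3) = -12*l^4 - 6*l^3 + 3*l^2 + 15*l + 9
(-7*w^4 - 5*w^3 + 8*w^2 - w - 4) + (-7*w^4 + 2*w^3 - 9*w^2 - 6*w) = -14*w^4 - 3*w^3 - w^2 - 7*w - 4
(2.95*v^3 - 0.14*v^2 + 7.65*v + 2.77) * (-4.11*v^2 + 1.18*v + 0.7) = -12.1245*v^5 + 4.0564*v^4 - 29.5417*v^3 - 2.4557*v^2 + 8.6236*v + 1.939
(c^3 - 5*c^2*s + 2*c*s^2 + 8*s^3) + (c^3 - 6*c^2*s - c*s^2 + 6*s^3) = 2*c^3 - 11*c^2*s + c*s^2 + 14*s^3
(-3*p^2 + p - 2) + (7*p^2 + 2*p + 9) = 4*p^2 + 3*p + 7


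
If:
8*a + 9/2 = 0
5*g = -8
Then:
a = -9/16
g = -8/5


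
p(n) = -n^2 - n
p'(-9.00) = 17.00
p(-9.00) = -72.00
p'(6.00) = -13.00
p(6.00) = -42.00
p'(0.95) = -2.90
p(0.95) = -1.85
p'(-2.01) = 3.02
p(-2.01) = -2.03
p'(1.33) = -3.66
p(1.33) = -3.10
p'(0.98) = -2.96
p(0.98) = -1.94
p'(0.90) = -2.80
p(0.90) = -1.71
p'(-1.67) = 2.34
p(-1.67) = -1.12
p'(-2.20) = 3.40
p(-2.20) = -2.64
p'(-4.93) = 8.86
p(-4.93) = -19.37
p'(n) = -2*n - 1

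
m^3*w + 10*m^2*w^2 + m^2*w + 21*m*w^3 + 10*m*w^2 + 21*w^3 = (m + 3*w)*(m + 7*w)*(m*w + w)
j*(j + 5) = j^2 + 5*j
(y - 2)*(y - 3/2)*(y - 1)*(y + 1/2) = y^4 - 4*y^3 + 17*y^2/4 + y/4 - 3/2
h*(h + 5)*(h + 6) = h^3 + 11*h^2 + 30*h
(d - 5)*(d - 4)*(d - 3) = d^3 - 12*d^2 + 47*d - 60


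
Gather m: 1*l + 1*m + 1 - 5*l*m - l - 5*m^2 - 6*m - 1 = -5*m^2 + m*(-5*l - 5)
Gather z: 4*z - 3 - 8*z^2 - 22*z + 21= -8*z^2 - 18*z + 18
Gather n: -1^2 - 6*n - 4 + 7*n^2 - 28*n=7*n^2 - 34*n - 5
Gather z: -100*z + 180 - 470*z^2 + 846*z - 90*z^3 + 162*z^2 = -90*z^3 - 308*z^2 + 746*z + 180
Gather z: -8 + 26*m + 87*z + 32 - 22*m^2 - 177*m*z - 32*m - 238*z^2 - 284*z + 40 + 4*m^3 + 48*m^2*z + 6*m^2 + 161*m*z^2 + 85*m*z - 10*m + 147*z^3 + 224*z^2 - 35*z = 4*m^3 - 16*m^2 - 16*m + 147*z^3 + z^2*(161*m - 14) + z*(48*m^2 - 92*m - 232) + 64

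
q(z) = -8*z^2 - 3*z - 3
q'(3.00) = -51.00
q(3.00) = -84.00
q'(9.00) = -147.00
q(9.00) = -678.00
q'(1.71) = -30.36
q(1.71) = -31.52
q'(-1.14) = 15.24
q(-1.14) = -9.98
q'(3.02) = -51.32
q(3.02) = -85.02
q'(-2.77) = 41.32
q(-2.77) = -56.07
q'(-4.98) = 76.68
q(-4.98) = -186.46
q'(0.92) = -17.72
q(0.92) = -12.53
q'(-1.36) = 18.76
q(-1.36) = -13.72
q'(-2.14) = 31.24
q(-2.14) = -33.22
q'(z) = -16*z - 3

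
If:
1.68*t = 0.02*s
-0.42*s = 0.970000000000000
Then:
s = -2.31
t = -0.03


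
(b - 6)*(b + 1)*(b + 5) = b^3 - 31*b - 30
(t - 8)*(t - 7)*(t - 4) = t^3 - 19*t^2 + 116*t - 224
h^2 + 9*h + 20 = (h + 4)*(h + 5)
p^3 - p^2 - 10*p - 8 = (p - 4)*(p + 1)*(p + 2)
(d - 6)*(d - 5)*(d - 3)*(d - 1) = d^4 - 15*d^3 + 77*d^2 - 153*d + 90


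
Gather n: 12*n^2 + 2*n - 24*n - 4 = 12*n^2 - 22*n - 4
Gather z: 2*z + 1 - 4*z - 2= -2*z - 1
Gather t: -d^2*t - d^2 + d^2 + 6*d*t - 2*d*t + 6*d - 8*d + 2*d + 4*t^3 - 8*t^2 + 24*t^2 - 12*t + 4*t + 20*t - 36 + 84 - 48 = 4*t^3 + 16*t^2 + t*(-d^2 + 4*d + 12)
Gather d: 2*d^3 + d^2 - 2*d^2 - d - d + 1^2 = 2*d^3 - d^2 - 2*d + 1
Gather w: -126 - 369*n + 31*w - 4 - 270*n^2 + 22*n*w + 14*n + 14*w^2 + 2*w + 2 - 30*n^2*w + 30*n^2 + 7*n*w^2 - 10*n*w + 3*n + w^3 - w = -240*n^2 - 352*n + w^3 + w^2*(7*n + 14) + w*(-30*n^2 + 12*n + 32) - 128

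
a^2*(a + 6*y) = a^3 + 6*a^2*y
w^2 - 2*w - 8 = (w - 4)*(w + 2)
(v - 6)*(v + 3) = v^2 - 3*v - 18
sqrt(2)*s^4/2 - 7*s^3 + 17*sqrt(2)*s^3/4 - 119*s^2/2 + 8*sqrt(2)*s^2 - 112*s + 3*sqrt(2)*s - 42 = (s + 1/2)*(s + 6)*(s - 7*sqrt(2))*(sqrt(2)*s/2 + sqrt(2))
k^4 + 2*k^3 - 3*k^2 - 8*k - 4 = (k - 2)*(k + 1)^2*(k + 2)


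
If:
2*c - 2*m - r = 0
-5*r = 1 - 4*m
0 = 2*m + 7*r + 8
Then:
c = -25/19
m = -33/38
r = -17/19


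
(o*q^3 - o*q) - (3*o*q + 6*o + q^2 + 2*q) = o*q^3 - 4*o*q - 6*o - q^2 - 2*q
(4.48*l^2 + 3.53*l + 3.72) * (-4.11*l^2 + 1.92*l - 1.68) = -18.4128*l^4 - 5.9067*l^3 - 16.038*l^2 + 1.212*l - 6.2496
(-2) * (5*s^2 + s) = -10*s^2 - 2*s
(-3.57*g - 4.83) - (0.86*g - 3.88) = -4.43*g - 0.95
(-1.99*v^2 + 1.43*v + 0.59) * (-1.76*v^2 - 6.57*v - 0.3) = 3.5024*v^4 + 10.5575*v^3 - 9.8365*v^2 - 4.3053*v - 0.177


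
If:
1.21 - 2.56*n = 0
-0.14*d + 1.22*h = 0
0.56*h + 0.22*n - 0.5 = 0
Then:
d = 6.16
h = 0.71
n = 0.47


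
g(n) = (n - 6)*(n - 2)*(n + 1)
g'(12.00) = 268.00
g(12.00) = 780.00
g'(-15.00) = 889.00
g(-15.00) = -4998.00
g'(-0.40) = 10.08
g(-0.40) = 9.22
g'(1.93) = -11.85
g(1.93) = 0.83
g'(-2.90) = 69.83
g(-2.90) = -82.86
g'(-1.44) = 30.38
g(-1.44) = -11.26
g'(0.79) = -5.19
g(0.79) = 11.28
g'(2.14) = -12.22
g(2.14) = -1.70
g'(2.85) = -11.53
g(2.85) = -10.31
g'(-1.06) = 22.21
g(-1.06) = -1.30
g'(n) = (n - 6)*(n - 2) + (n - 6)*(n + 1) + (n - 2)*(n + 1)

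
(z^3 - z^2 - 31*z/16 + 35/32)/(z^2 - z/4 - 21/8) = (8*z^2 + 6*z - 5)/(4*(2*z + 3))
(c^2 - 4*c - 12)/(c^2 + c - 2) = (c - 6)/(c - 1)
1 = 1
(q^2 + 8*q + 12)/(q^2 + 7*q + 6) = (q + 2)/(q + 1)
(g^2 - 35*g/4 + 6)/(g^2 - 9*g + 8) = (g - 3/4)/(g - 1)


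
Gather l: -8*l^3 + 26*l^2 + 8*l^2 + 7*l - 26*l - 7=-8*l^3 + 34*l^2 - 19*l - 7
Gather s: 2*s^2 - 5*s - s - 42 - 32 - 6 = 2*s^2 - 6*s - 80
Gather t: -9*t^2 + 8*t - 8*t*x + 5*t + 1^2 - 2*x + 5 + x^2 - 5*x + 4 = -9*t^2 + t*(13 - 8*x) + x^2 - 7*x + 10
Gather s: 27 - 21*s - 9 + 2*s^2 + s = 2*s^2 - 20*s + 18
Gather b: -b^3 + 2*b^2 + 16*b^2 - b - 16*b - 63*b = -b^3 + 18*b^2 - 80*b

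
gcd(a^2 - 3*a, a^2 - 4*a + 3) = a - 3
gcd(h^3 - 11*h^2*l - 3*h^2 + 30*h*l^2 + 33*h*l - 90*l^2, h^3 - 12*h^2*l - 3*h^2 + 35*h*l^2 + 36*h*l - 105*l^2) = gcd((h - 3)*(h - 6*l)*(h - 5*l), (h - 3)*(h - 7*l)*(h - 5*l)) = h^2 - 5*h*l - 3*h + 15*l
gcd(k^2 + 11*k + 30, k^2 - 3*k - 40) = k + 5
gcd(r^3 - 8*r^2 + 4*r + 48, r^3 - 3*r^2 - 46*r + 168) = r^2 - 10*r + 24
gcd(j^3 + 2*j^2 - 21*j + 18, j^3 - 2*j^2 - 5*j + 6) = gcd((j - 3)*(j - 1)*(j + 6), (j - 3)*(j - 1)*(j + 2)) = j^2 - 4*j + 3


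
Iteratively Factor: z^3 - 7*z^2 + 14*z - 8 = (z - 2)*(z^2 - 5*z + 4) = (z - 2)*(z - 1)*(z - 4)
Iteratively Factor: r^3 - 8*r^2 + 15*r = (r - 3)*(r^2 - 5*r) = (r - 5)*(r - 3)*(r)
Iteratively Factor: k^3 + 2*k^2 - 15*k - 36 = (k + 3)*(k^2 - k - 12) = (k + 3)^2*(k - 4)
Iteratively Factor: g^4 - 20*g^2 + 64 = (g + 4)*(g^3 - 4*g^2 - 4*g + 16) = (g - 2)*(g + 4)*(g^2 - 2*g - 8) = (g - 4)*(g - 2)*(g + 4)*(g + 2)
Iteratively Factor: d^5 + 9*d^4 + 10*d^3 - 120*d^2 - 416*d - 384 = (d - 4)*(d^4 + 13*d^3 + 62*d^2 + 128*d + 96) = (d - 4)*(d + 3)*(d^3 + 10*d^2 + 32*d + 32) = (d - 4)*(d + 3)*(d + 4)*(d^2 + 6*d + 8) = (d - 4)*(d + 2)*(d + 3)*(d + 4)*(d + 4)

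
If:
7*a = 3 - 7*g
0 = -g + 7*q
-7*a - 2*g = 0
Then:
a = -6/35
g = 3/5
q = 3/35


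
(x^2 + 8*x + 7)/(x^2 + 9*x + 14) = (x + 1)/(x + 2)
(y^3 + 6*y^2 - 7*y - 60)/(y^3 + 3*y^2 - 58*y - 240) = (y^2 + y - 12)/(y^2 - 2*y - 48)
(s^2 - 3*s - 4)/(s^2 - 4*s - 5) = (s - 4)/(s - 5)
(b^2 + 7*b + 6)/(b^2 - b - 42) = (b + 1)/(b - 7)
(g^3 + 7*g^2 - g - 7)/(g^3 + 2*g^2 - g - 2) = (g + 7)/(g + 2)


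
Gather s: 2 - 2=0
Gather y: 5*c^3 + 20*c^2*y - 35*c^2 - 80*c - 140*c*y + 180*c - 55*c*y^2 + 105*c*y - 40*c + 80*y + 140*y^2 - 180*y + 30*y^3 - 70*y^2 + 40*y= 5*c^3 - 35*c^2 + 60*c + 30*y^3 + y^2*(70 - 55*c) + y*(20*c^2 - 35*c - 60)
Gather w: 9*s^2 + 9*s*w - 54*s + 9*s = 9*s^2 + 9*s*w - 45*s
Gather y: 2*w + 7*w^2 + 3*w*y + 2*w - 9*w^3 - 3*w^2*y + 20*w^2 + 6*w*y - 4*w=-9*w^3 + 27*w^2 + y*(-3*w^2 + 9*w)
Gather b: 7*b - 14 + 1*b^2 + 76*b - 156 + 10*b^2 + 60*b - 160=11*b^2 + 143*b - 330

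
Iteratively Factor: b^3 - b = (b)*(b^2 - 1) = b*(b + 1)*(b - 1)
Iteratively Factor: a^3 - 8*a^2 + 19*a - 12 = (a - 4)*(a^2 - 4*a + 3) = (a - 4)*(a - 1)*(a - 3)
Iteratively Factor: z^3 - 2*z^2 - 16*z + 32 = (z + 4)*(z^2 - 6*z + 8) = (z - 4)*(z + 4)*(z - 2)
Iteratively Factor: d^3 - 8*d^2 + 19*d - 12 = (d - 1)*(d^2 - 7*d + 12) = (d - 3)*(d - 1)*(d - 4)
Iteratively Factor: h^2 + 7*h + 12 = (h + 3)*(h + 4)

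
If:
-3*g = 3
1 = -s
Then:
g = -1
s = -1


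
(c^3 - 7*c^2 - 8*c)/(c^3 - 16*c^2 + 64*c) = (c + 1)/(c - 8)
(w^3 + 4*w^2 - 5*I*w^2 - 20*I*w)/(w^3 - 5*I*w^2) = (w + 4)/w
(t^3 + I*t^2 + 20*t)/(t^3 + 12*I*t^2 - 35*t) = (t - 4*I)/(t + 7*I)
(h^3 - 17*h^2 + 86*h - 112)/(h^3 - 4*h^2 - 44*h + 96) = (h - 7)/(h + 6)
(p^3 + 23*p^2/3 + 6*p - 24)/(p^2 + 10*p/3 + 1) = (3*p^2 + 14*p - 24)/(3*p + 1)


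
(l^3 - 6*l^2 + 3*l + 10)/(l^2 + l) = l - 7 + 10/l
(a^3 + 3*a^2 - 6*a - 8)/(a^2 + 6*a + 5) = (a^2 + 2*a - 8)/(a + 5)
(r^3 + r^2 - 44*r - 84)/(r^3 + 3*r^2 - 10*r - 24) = (r^2 - r - 42)/(r^2 + r - 12)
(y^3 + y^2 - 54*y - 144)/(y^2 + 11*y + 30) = (y^2 - 5*y - 24)/(y + 5)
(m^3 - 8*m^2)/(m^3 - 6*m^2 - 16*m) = m/(m + 2)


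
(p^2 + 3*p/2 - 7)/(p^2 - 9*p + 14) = (p + 7/2)/(p - 7)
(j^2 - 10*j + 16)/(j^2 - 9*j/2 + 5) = 2*(j - 8)/(2*j - 5)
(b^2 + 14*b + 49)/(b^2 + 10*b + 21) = (b + 7)/(b + 3)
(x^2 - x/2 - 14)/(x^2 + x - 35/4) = 2*(x - 4)/(2*x - 5)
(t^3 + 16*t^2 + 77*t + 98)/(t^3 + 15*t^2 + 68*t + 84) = (t + 7)/(t + 6)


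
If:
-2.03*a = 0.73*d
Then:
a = -0.359605911330049*d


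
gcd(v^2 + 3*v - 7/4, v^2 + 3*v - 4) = 1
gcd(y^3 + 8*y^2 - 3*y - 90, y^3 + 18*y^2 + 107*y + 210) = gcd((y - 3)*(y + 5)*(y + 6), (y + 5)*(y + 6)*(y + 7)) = y^2 + 11*y + 30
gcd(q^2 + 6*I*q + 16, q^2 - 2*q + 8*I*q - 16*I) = q + 8*I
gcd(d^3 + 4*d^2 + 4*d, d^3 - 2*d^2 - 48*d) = d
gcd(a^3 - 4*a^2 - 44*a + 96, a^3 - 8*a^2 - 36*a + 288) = a^2 - 2*a - 48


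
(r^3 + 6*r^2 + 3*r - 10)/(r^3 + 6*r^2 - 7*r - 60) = (r^2 + r - 2)/(r^2 + r - 12)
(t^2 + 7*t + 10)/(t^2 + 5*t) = (t + 2)/t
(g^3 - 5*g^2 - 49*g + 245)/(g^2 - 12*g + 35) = g + 7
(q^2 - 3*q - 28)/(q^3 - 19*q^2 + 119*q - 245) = (q + 4)/(q^2 - 12*q + 35)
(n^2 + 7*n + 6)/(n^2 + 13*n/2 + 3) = 2*(n + 1)/(2*n + 1)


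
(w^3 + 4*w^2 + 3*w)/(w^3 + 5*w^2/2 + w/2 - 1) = 2*w*(w + 3)/(2*w^2 + 3*w - 2)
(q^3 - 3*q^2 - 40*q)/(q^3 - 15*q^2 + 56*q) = (q + 5)/(q - 7)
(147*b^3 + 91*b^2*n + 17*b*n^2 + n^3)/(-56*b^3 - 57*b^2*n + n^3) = (-21*b^2 - 10*b*n - n^2)/(8*b^2 + 7*b*n - n^2)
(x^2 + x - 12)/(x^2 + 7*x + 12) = (x - 3)/(x + 3)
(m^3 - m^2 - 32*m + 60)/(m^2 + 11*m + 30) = (m^2 - 7*m + 10)/(m + 5)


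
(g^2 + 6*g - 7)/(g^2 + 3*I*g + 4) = (g^2 + 6*g - 7)/(g^2 + 3*I*g + 4)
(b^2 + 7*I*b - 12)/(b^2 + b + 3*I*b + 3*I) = (b + 4*I)/(b + 1)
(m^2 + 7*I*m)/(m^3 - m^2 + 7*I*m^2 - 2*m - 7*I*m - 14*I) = m/(m^2 - m - 2)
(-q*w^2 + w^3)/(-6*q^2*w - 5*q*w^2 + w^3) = w*(q - w)/(6*q^2 + 5*q*w - w^2)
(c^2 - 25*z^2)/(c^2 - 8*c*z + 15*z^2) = (-c - 5*z)/(-c + 3*z)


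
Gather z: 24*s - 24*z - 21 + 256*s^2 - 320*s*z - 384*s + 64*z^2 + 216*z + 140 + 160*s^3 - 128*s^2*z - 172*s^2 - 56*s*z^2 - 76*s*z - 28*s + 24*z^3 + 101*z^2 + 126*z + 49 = 160*s^3 + 84*s^2 - 388*s + 24*z^3 + z^2*(165 - 56*s) + z*(-128*s^2 - 396*s + 318) + 168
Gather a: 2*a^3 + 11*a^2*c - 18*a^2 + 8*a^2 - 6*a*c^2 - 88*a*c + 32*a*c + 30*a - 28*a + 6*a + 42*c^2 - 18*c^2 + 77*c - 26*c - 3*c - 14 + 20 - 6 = 2*a^3 + a^2*(11*c - 10) + a*(-6*c^2 - 56*c + 8) + 24*c^2 + 48*c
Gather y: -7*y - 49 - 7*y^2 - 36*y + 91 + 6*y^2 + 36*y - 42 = -y^2 - 7*y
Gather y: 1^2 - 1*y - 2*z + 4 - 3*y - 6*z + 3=-4*y - 8*z + 8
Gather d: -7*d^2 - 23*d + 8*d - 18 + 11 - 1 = -7*d^2 - 15*d - 8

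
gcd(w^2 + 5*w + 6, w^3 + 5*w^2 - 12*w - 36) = w + 2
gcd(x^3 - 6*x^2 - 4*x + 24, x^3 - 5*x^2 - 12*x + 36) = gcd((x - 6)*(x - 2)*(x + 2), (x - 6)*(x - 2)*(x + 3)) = x^2 - 8*x + 12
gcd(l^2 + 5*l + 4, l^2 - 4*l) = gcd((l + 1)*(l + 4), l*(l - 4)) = 1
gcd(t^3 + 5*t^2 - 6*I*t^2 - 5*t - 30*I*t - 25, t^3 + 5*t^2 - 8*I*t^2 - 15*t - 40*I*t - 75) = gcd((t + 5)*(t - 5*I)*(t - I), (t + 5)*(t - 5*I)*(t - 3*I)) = t^2 + t*(5 - 5*I) - 25*I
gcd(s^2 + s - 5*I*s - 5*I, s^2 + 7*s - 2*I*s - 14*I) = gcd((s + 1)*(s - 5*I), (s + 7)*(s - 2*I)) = 1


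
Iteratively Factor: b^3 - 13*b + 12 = (b + 4)*(b^2 - 4*b + 3) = (b - 3)*(b + 4)*(b - 1)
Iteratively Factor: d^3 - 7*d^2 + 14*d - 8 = (d - 4)*(d^2 - 3*d + 2) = (d - 4)*(d - 2)*(d - 1)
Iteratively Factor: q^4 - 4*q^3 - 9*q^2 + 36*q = (q + 3)*(q^3 - 7*q^2 + 12*q) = (q - 4)*(q + 3)*(q^2 - 3*q) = (q - 4)*(q - 3)*(q + 3)*(q)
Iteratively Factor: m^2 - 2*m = (m)*(m - 2)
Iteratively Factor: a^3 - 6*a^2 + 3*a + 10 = (a + 1)*(a^2 - 7*a + 10) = (a - 5)*(a + 1)*(a - 2)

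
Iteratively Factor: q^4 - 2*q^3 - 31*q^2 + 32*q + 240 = (q - 5)*(q^3 + 3*q^2 - 16*q - 48) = (q - 5)*(q + 4)*(q^2 - q - 12) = (q - 5)*(q - 4)*(q + 4)*(q + 3)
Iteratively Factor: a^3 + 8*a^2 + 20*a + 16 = (a + 2)*(a^2 + 6*a + 8) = (a + 2)*(a + 4)*(a + 2)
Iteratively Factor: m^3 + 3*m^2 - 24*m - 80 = (m + 4)*(m^2 - m - 20) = (m - 5)*(m + 4)*(m + 4)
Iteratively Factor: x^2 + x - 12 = (x - 3)*(x + 4)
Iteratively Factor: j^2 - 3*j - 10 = (j + 2)*(j - 5)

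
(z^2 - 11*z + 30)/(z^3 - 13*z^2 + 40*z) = (z - 6)/(z*(z - 8))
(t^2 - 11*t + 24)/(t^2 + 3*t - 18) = (t - 8)/(t + 6)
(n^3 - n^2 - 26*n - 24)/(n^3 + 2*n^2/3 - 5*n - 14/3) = 3*(n^2 - 2*n - 24)/(3*n^2 - n - 14)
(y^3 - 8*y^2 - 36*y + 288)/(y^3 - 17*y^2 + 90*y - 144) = (y + 6)/(y - 3)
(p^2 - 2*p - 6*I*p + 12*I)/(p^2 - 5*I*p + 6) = (p - 2)/(p + I)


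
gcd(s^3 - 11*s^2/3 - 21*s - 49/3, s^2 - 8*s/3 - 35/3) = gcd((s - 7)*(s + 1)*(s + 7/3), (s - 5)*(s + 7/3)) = s + 7/3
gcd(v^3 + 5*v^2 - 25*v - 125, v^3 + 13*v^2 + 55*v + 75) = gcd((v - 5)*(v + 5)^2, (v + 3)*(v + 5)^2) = v^2 + 10*v + 25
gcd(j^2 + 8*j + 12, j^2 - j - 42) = j + 6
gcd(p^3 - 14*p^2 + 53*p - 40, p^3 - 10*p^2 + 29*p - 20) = p^2 - 6*p + 5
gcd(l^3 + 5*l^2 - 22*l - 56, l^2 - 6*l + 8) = l - 4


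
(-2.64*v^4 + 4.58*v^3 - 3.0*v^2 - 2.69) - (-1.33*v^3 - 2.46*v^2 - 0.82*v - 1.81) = -2.64*v^4 + 5.91*v^3 - 0.54*v^2 + 0.82*v - 0.88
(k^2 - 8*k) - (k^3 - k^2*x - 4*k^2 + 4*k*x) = -k^3 + k^2*x + 5*k^2 - 4*k*x - 8*k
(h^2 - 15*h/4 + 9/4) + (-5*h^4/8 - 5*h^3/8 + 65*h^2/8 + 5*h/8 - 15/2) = -5*h^4/8 - 5*h^3/8 + 73*h^2/8 - 25*h/8 - 21/4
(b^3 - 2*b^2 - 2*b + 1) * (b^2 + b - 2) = b^5 - b^4 - 6*b^3 + 3*b^2 + 5*b - 2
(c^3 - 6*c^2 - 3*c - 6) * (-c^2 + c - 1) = -c^5 + 7*c^4 - 4*c^3 + 9*c^2 - 3*c + 6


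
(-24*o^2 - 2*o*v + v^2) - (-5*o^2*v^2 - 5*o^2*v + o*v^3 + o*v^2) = 5*o^2*v^2 + 5*o^2*v - 24*o^2 - o*v^3 - o*v^2 - 2*o*v + v^2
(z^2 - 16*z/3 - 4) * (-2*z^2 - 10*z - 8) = -2*z^4 + 2*z^3/3 + 160*z^2/3 + 248*z/3 + 32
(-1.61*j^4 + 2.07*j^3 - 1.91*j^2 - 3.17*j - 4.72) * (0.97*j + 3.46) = -1.5617*j^5 - 3.5627*j^4 + 5.3095*j^3 - 9.6835*j^2 - 15.5466*j - 16.3312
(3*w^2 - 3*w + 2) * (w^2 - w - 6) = 3*w^4 - 6*w^3 - 13*w^2 + 16*w - 12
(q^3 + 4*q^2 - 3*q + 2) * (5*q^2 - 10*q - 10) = 5*q^5 + 10*q^4 - 65*q^3 + 10*q - 20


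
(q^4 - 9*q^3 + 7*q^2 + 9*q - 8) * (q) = q^5 - 9*q^4 + 7*q^3 + 9*q^2 - 8*q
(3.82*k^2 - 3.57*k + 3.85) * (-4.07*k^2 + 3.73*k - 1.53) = -15.5474*k^4 + 28.7785*k^3 - 34.8302*k^2 + 19.8226*k - 5.8905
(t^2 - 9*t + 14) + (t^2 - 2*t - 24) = 2*t^2 - 11*t - 10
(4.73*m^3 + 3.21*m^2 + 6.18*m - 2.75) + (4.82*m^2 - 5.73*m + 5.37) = 4.73*m^3 + 8.03*m^2 + 0.449999999999999*m + 2.62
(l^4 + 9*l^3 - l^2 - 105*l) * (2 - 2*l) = -2*l^5 - 16*l^4 + 20*l^3 + 208*l^2 - 210*l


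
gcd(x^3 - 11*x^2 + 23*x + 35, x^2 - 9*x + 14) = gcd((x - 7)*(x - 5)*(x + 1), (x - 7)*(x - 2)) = x - 7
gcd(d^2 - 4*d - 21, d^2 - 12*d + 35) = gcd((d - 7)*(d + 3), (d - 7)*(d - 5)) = d - 7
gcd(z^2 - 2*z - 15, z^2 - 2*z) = 1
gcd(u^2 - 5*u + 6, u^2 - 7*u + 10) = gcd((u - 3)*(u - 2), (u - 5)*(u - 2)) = u - 2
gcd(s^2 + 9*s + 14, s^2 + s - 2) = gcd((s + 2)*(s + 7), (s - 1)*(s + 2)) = s + 2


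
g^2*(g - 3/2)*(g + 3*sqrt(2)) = g^4 - 3*g^3/2 + 3*sqrt(2)*g^3 - 9*sqrt(2)*g^2/2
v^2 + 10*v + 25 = (v + 5)^2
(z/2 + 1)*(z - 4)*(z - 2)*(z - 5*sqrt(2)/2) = z^4/2 - 2*z^3 - 5*sqrt(2)*z^3/4 - 2*z^2 + 5*sqrt(2)*z^2 + 5*sqrt(2)*z + 8*z - 20*sqrt(2)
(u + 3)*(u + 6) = u^2 + 9*u + 18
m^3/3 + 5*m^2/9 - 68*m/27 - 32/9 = (m/3 + 1)*(m - 8/3)*(m + 4/3)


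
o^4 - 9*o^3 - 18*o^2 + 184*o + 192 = (o - 8)*(o - 6)*(o + 1)*(o + 4)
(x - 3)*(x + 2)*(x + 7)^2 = x^4 + 13*x^3 + 29*x^2 - 133*x - 294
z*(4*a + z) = 4*a*z + z^2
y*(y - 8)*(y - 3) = y^3 - 11*y^2 + 24*y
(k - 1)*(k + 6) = k^2 + 5*k - 6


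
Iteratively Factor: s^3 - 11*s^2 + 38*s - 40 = (s - 5)*(s^2 - 6*s + 8) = (s - 5)*(s - 4)*(s - 2)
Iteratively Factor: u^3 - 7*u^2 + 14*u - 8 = (u - 4)*(u^2 - 3*u + 2) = (u - 4)*(u - 1)*(u - 2)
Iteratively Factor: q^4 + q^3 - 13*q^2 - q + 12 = (q - 1)*(q^3 + 2*q^2 - 11*q - 12) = (q - 1)*(q + 4)*(q^2 - 2*q - 3) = (q - 1)*(q + 1)*(q + 4)*(q - 3)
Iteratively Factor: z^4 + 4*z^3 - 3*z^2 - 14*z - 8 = (z + 1)*(z^3 + 3*z^2 - 6*z - 8) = (z + 1)^2*(z^2 + 2*z - 8) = (z + 1)^2*(z + 4)*(z - 2)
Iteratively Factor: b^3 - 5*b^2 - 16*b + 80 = (b - 5)*(b^2 - 16) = (b - 5)*(b + 4)*(b - 4)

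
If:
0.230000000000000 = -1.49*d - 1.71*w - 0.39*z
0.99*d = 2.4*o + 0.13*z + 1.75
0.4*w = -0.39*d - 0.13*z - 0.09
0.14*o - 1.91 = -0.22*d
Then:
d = 7.01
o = 2.62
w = -4.32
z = -8.43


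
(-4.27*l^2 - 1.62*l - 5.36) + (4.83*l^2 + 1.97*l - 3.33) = 0.56*l^2 + 0.35*l - 8.69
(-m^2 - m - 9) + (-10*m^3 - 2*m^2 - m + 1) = -10*m^3 - 3*m^2 - 2*m - 8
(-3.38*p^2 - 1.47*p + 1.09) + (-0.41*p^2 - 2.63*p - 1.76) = -3.79*p^2 - 4.1*p - 0.67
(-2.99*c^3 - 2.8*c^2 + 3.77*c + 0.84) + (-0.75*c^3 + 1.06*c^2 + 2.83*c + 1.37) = -3.74*c^3 - 1.74*c^2 + 6.6*c + 2.21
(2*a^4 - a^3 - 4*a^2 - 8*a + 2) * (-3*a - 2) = -6*a^5 - a^4 + 14*a^3 + 32*a^2 + 10*a - 4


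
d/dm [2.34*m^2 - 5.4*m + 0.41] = 4.68*m - 5.4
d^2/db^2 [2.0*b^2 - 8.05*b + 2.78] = 4.00000000000000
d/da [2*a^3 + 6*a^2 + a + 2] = 6*a^2 + 12*a + 1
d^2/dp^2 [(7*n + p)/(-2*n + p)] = -18*n/(2*n - p)^3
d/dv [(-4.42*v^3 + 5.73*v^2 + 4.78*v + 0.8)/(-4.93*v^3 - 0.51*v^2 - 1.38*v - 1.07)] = (30.5031*v^4 + 59.33*v^3 + 20.5506*v^2 - 11.4462*v - 4.0106)/(24.3049*v^6 + 5.0286*v^5 + 13.8669*v^4 + 11.9578*v^3 + 2.9958*v^2 + 2.9532*v + 1.1449)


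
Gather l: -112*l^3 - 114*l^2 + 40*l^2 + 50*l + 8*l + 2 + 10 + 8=-112*l^3 - 74*l^2 + 58*l + 20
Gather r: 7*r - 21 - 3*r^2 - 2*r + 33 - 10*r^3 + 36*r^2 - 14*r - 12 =-10*r^3 + 33*r^2 - 9*r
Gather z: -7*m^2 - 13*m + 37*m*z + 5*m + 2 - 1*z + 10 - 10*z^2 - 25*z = -7*m^2 - 8*m - 10*z^2 + z*(37*m - 26) + 12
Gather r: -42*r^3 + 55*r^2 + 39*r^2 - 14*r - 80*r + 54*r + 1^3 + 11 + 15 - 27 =-42*r^3 + 94*r^2 - 40*r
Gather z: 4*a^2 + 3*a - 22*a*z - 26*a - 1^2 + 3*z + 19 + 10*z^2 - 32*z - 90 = 4*a^2 - 23*a + 10*z^2 + z*(-22*a - 29) - 72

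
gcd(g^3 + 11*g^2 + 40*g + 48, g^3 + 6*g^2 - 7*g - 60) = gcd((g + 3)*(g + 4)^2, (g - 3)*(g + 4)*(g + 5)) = g + 4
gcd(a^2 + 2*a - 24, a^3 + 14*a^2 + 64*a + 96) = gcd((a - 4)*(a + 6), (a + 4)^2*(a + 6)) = a + 6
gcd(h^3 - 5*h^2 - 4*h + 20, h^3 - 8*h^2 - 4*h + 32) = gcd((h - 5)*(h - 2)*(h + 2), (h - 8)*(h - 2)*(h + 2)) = h^2 - 4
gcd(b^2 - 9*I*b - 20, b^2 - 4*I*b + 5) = b - 5*I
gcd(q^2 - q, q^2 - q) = q^2 - q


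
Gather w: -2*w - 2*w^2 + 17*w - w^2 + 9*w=-3*w^2 + 24*w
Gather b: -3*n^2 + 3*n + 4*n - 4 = -3*n^2 + 7*n - 4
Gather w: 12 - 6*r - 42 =-6*r - 30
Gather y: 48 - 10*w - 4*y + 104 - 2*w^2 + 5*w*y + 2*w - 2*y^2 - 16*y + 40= -2*w^2 - 8*w - 2*y^2 + y*(5*w - 20) + 192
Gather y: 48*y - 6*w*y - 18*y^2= -18*y^2 + y*(48 - 6*w)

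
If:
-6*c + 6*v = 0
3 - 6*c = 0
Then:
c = 1/2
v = 1/2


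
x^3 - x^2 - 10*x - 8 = (x - 4)*(x + 1)*(x + 2)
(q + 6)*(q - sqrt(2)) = q^2 - sqrt(2)*q + 6*q - 6*sqrt(2)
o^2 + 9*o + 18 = (o + 3)*(o + 6)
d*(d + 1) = d^2 + d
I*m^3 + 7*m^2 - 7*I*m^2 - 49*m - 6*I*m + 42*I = (m - 7)*(m - 6*I)*(I*m + 1)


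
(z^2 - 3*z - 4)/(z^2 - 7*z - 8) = (z - 4)/(z - 8)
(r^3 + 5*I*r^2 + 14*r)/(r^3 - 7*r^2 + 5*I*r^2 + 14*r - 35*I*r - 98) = r/(r - 7)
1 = 1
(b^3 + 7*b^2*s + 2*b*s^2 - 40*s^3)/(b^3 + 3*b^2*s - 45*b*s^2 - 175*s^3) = (-b^2 - 2*b*s + 8*s^2)/(-b^2 + 2*b*s + 35*s^2)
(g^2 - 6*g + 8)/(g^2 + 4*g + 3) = (g^2 - 6*g + 8)/(g^2 + 4*g + 3)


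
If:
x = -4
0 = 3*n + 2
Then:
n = -2/3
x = -4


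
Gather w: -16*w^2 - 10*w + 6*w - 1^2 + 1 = -16*w^2 - 4*w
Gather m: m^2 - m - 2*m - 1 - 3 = m^2 - 3*m - 4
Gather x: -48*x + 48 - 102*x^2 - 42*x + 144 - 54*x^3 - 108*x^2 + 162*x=-54*x^3 - 210*x^2 + 72*x + 192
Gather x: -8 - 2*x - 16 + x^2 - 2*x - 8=x^2 - 4*x - 32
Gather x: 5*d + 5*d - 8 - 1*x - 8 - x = 10*d - 2*x - 16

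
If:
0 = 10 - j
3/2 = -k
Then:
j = 10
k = -3/2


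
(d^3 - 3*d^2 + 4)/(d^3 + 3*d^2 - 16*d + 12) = (d^2 - d - 2)/(d^2 + 5*d - 6)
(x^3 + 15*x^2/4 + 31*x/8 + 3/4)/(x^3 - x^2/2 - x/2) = (8*x^3 + 30*x^2 + 31*x + 6)/(4*x*(2*x^2 - x - 1))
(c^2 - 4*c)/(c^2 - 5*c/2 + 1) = 2*c*(c - 4)/(2*c^2 - 5*c + 2)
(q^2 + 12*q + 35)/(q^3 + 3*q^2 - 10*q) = (q + 7)/(q*(q - 2))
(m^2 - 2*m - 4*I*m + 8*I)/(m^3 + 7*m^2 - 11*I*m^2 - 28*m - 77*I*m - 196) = (m - 2)/(m^2 + 7*m*(1 - I) - 49*I)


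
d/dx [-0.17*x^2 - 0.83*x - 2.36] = -0.34*x - 0.83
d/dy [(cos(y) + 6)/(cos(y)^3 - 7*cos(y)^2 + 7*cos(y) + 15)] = (-165*cos(y) + 11*cos(2*y) + cos(3*y) + 65)*sin(y)/(2*(cos(y)^3 - 7*cos(y)^2 + 7*cos(y) + 15)^2)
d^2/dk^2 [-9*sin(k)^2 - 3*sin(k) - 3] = 3*sin(k) - 18*cos(2*k)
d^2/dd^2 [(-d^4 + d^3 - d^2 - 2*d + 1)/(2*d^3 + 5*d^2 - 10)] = 2*(-39*d^6 - 84*d^5 + 234*d^4 - 60*d^3 - 915*d^2 + 60*d - 50)/(8*d^9 + 60*d^8 + 150*d^7 + 5*d^6 - 600*d^5 - 750*d^4 + 600*d^3 + 1500*d^2 - 1000)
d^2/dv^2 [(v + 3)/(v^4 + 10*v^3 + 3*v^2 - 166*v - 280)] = 2*(4*(v + 3)*(2*v^3 + 15*v^2 + 3*v - 83)^2 + (-4*v^3 - 30*v^2 - 6*v - 3*(v + 3)*(2*v^2 + 10*v + 1) + 166)*(v^4 + 10*v^3 + 3*v^2 - 166*v - 280))/(v^4 + 10*v^3 + 3*v^2 - 166*v - 280)^3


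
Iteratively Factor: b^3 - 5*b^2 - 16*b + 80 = (b - 4)*(b^2 - b - 20) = (b - 4)*(b + 4)*(b - 5)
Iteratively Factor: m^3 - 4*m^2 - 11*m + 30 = (m - 2)*(m^2 - 2*m - 15) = (m - 2)*(m + 3)*(m - 5)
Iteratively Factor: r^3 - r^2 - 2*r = (r + 1)*(r^2 - 2*r) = r*(r + 1)*(r - 2)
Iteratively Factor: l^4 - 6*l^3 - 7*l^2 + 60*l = (l)*(l^3 - 6*l^2 - 7*l + 60) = l*(l - 4)*(l^2 - 2*l - 15) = l*(l - 5)*(l - 4)*(l + 3)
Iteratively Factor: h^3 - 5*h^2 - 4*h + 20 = (h + 2)*(h^2 - 7*h + 10) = (h - 2)*(h + 2)*(h - 5)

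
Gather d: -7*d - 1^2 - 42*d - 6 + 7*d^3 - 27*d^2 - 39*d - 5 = 7*d^3 - 27*d^2 - 88*d - 12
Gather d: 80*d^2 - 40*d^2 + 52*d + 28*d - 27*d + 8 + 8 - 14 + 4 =40*d^2 + 53*d + 6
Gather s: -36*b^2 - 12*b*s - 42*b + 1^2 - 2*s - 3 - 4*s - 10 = -36*b^2 - 42*b + s*(-12*b - 6) - 12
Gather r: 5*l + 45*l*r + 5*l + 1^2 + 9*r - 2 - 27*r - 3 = 10*l + r*(45*l - 18) - 4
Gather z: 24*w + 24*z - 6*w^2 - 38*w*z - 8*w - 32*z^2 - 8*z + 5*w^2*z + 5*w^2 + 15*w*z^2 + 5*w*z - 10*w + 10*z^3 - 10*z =-w^2 + 6*w + 10*z^3 + z^2*(15*w - 32) + z*(5*w^2 - 33*w + 6)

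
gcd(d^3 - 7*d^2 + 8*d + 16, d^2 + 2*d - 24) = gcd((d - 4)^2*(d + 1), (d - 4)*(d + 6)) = d - 4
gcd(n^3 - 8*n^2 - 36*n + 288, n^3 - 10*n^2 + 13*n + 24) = n - 8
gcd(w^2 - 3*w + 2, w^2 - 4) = w - 2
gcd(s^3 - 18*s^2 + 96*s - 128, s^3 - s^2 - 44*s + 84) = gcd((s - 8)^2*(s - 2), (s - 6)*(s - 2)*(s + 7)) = s - 2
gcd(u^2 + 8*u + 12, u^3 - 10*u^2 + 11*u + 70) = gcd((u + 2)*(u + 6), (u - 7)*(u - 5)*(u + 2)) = u + 2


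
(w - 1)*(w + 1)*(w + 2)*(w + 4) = w^4 + 6*w^3 + 7*w^2 - 6*w - 8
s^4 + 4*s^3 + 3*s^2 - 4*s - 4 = (s - 1)*(s + 1)*(s + 2)^2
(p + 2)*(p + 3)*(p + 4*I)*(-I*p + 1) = -I*p^4 + 5*p^3 - 5*I*p^3 + 25*p^2 - 2*I*p^2 + 30*p + 20*I*p + 24*I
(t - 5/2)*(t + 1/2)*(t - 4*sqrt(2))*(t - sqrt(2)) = t^4 - 5*sqrt(2)*t^3 - 2*t^3 + 27*t^2/4 + 10*sqrt(2)*t^2 - 16*t + 25*sqrt(2)*t/4 - 10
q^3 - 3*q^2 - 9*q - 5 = (q - 5)*(q + 1)^2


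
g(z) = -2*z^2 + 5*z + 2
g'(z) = 5 - 4*z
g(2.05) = 3.84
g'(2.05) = -3.20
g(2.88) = -0.19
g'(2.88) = -6.52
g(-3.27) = -35.74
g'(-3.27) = 18.08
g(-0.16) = 1.15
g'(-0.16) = 5.64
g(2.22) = 3.24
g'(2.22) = -3.88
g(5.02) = -23.30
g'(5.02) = -15.08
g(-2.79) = -27.52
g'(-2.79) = 16.16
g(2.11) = 3.65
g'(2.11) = -3.44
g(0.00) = 2.00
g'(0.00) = 5.00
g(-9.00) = -205.00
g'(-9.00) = 41.00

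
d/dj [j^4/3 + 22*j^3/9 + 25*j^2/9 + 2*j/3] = 4*j^3/3 + 22*j^2/3 + 50*j/9 + 2/3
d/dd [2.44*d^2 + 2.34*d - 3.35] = 4.88*d + 2.34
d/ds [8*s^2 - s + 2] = 16*s - 1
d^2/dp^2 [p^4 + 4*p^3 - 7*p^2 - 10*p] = 12*p^2 + 24*p - 14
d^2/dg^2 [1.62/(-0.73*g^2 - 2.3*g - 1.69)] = (1.726596*g^2 + 5.43996*g - 1.62*(1.46*g + 2.3)*(2.92*g + 4.6) + 3.997188)/(0.73*g^2 + 2.3*g + 1.69)^3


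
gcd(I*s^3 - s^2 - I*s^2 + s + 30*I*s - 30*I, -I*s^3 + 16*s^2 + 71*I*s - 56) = 1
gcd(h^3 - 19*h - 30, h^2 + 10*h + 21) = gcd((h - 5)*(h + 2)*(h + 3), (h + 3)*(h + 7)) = h + 3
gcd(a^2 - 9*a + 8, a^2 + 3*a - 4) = a - 1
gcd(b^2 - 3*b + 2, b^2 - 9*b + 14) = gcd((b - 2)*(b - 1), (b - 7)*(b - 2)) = b - 2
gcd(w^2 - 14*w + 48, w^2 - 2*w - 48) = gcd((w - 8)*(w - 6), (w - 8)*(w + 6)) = w - 8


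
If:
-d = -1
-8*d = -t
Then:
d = 1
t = 8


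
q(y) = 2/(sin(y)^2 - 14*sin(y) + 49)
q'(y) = 2*(-2*sin(y)*cos(y) + 14*cos(y))/(sin(y)^2 - 14*sin(y) + 49)^2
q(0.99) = 0.05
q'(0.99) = 0.01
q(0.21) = 0.04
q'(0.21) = 0.01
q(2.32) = 0.05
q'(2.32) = -0.01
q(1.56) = 0.06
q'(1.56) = 0.00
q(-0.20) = 0.04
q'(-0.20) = 0.01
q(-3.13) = 0.04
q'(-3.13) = -0.01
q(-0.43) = 0.04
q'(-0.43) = 0.01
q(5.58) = 0.03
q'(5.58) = 0.01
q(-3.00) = 0.04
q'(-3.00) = -0.01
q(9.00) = 0.05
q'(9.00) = -0.01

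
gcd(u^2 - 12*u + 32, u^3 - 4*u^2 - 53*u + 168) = u - 8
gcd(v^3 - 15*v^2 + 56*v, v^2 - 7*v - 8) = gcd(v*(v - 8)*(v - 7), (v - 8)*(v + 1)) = v - 8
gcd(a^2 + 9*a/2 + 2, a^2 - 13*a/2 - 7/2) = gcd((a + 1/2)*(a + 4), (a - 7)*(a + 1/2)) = a + 1/2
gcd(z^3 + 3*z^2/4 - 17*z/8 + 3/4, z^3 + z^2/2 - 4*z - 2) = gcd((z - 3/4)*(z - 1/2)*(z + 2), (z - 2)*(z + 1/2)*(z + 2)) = z + 2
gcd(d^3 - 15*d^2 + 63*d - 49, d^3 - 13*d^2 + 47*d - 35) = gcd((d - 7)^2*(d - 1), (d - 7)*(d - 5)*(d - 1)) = d^2 - 8*d + 7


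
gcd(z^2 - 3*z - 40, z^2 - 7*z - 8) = z - 8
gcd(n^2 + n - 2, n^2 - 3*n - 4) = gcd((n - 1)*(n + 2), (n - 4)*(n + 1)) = 1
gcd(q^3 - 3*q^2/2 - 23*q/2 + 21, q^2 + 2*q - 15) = q - 3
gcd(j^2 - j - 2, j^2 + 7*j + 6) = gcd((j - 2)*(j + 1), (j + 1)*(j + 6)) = j + 1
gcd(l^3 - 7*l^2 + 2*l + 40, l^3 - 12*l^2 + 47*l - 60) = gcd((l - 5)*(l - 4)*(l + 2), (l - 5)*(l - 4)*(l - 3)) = l^2 - 9*l + 20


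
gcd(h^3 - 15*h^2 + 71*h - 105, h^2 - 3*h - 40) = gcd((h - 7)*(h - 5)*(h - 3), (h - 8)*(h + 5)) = 1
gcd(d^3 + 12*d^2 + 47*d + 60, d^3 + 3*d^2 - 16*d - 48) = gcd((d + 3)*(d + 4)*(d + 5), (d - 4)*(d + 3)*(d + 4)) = d^2 + 7*d + 12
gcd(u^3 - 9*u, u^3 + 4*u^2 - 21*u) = u^2 - 3*u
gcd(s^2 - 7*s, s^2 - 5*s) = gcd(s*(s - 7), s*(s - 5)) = s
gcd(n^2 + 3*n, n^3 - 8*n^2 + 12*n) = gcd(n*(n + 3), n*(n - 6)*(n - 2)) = n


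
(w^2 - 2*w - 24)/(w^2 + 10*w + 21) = (w^2 - 2*w - 24)/(w^2 + 10*w + 21)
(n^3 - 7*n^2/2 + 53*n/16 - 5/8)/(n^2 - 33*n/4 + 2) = (4*n^2 - 13*n + 10)/(4*(n - 8))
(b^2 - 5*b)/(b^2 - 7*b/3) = 3*(b - 5)/(3*b - 7)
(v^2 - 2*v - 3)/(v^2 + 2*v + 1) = (v - 3)/(v + 1)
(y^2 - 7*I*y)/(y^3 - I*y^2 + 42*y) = 1/(y + 6*I)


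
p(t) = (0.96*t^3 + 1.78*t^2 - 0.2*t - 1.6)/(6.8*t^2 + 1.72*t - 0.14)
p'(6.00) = 0.15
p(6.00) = 1.05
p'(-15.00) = 0.14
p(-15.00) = -1.89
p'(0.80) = 0.86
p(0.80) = -0.02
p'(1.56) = 0.27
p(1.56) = 0.32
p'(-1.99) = 0.10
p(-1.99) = -0.07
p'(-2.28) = 0.11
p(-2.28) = -0.10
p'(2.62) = 0.17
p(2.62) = 0.54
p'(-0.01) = 104.81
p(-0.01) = 10.21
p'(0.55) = 2.05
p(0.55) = -0.35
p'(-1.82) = 0.08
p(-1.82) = -0.06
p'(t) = (-13.6*t - 1.72)*(0.96*t^3 + 1.78*t^2 - 0.2*t - 1.6)/(6.8*t^2 + 1.72*t - 0.14)^2 + (2.88*t^2 + 3.56*t - 0.2)/(6.8*t^2 + 1.72*t - 0.14)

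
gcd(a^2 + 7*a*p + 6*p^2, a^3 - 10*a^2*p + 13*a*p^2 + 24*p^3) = a + p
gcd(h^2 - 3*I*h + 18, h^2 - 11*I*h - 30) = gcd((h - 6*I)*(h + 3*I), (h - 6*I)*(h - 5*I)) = h - 6*I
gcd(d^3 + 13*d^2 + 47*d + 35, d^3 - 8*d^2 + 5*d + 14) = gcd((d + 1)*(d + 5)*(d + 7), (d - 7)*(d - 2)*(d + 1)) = d + 1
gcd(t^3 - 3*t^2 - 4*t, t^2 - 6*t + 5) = 1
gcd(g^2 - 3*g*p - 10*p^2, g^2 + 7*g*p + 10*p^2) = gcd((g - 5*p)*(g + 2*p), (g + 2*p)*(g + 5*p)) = g + 2*p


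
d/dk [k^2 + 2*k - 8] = 2*k + 2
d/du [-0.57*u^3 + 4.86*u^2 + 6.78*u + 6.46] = -1.71*u^2 + 9.72*u + 6.78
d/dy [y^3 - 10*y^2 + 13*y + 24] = 3*y^2 - 20*y + 13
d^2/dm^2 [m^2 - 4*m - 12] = 2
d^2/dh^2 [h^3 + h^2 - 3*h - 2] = 6*h + 2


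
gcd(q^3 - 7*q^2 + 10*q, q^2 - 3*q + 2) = q - 2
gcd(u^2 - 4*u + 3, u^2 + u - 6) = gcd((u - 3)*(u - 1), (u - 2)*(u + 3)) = 1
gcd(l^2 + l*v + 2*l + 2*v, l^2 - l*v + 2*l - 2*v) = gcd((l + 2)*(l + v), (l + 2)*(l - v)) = l + 2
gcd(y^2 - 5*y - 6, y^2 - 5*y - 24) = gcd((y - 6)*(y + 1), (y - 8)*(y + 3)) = 1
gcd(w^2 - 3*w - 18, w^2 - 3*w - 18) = w^2 - 3*w - 18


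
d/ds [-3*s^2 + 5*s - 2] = 5 - 6*s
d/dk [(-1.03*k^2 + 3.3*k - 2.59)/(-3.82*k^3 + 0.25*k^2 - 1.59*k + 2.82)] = (-3.9346*k^4 + 25.212*k^3 - 28.8687*k^2 - 4.5142*k + 5.1879)/(14.5924*k^6 - 1.91*k^5 + 12.2101*k^4 - 22.3398*k^3 + 3.9381*k^2 - 8.9676*k + 7.9524)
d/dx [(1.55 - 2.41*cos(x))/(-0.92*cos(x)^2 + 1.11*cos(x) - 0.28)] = (2.2172*cos(x)^2 - 2.852*cos(x) + 1.0457)*sin(x)/(0.8464*cos(x)^4 - 2.0424*cos(x)^3 + 1.7473*cos(x)^2 - 0.6216*cos(x) + 0.0784)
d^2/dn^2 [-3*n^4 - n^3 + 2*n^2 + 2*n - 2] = -36*n^2 - 6*n + 4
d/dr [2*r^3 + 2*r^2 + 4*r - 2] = 6*r^2 + 4*r + 4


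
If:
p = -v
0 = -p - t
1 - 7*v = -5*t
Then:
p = -1/2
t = 1/2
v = 1/2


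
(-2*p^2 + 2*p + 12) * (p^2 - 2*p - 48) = -2*p^4 + 6*p^3 + 104*p^2 - 120*p - 576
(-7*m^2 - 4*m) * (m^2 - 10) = -7*m^4 - 4*m^3 + 70*m^2 + 40*m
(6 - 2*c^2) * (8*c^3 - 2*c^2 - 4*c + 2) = -16*c^5 + 4*c^4 + 56*c^3 - 16*c^2 - 24*c + 12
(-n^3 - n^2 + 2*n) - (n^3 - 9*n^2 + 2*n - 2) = -2*n^3 + 8*n^2 + 2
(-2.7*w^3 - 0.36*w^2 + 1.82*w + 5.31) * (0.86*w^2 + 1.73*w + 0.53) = -2.322*w^5 - 4.9806*w^4 - 0.4886*w^3 + 7.5244*w^2 + 10.1509*w + 2.8143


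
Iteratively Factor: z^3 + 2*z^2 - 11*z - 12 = (z + 4)*(z^2 - 2*z - 3) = (z + 1)*(z + 4)*(z - 3)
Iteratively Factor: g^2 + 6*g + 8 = (g + 4)*(g + 2)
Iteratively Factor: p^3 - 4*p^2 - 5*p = (p)*(p^2 - 4*p - 5) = p*(p + 1)*(p - 5)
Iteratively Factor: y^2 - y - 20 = (y + 4)*(y - 5)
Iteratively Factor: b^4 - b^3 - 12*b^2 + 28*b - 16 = (b - 2)*(b^3 + b^2 - 10*b + 8) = (b - 2)*(b + 4)*(b^2 - 3*b + 2) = (b - 2)*(b - 1)*(b + 4)*(b - 2)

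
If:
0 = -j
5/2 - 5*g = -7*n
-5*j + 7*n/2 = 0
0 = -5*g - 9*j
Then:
No Solution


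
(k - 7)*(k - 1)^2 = k^3 - 9*k^2 + 15*k - 7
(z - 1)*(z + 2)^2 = z^3 + 3*z^2 - 4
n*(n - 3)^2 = n^3 - 6*n^2 + 9*n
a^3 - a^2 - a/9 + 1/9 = (a - 1)*(a - 1/3)*(a + 1/3)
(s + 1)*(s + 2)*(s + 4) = s^3 + 7*s^2 + 14*s + 8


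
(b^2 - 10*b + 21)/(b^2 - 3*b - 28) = (b - 3)/(b + 4)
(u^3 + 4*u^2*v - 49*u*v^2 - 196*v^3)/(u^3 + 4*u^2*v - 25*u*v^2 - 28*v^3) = (u^2 - 3*u*v - 28*v^2)/(u^2 - 3*u*v - 4*v^2)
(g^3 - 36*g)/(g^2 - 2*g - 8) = g*(36 - g^2)/(-g^2 + 2*g + 8)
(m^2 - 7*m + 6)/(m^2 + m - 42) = (m - 1)/(m + 7)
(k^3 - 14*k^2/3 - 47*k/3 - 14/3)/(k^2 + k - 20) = (3*k^3 - 14*k^2 - 47*k - 14)/(3*(k^2 + k - 20))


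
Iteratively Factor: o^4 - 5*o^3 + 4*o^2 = (o - 4)*(o^3 - o^2) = o*(o - 4)*(o^2 - o) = o^2*(o - 4)*(o - 1)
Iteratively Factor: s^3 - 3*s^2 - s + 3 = (s + 1)*(s^2 - 4*s + 3) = (s - 3)*(s + 1)*(s - 1)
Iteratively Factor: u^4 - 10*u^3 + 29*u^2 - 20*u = (u - 5)*(u^3 - 5*u^2 + 4*u) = (u - 5)*(u - 1)*(u^2 - 4*u) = (u - 5)*(u - 4)*(u - 1)*(u)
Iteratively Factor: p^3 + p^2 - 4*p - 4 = (p - 2)*(p^2 + 3*p + 2) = (p - 2)*(p + 2)*(p + 1)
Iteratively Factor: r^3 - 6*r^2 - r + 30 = (r - 5)*(r^2 - r - 6) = (r - 5)*(r - 3)*(r + 2)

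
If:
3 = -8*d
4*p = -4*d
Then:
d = -3/8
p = 3/8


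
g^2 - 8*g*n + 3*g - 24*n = (g + 3)*(g - 8*n)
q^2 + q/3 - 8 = (q - 8/3)*(q + 3)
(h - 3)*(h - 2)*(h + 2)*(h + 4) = h^4 + h^3 - 16*h^2 - 4*h + 48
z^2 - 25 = (z - 5)*(z + 5)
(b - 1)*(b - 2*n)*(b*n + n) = b^3*n - 2*b^2*n^2 - b*n + 2*n^2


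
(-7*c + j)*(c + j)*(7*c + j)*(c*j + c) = -49*c^4*j - 49*c^4 - 49*c^3*j^2 - 49*c^3*j + c^2*j^3 + c^2*j^2 + c*j^4 + c*j^3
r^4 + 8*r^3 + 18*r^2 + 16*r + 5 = (r + 1)^3*(r + 5)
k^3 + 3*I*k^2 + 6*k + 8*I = (k - 2*I)*(k + I)*(k + 4*I)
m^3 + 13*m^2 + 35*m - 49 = (m - 1)*(m + 7)^2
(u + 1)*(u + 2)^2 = u^3 + 5*u^2 + 8*u + 4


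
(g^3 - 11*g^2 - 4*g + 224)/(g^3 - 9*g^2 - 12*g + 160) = (g - 7)/(g - 5)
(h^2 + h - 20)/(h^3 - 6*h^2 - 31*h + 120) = (h - 4)/(h^2 - 11*h + 24)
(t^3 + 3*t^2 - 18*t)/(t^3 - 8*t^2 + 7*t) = (t^2 + 3*t - 18)/(t^2 - 8*t + 7)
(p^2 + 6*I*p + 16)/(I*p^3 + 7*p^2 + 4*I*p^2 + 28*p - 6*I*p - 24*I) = (-I*p^2 + 6*p - 16*I)/(p^3 + p^2*(4 - 7*I) + p*(-6 - 28*I) - 24)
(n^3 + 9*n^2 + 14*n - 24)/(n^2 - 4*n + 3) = (n^2 + 10*n + 24)/(n - 3)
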